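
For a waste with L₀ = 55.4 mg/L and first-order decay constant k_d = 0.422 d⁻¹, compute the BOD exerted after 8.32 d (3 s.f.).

y_t = L₀(1 − e^(−k_d t)) = 55.4 × (1 − e^(−0.422×8.32))
= 55.4 × (1 − 0.02987) = 55.4 × 0.9701 = 53.75 mg/L.

y ≈ 53.7 mg/L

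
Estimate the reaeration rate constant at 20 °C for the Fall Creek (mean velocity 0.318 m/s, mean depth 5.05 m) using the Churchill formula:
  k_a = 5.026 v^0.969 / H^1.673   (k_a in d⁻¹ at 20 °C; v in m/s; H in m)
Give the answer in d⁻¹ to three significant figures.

k_a ≈ 0.110 d⁻¹

k_a = 5.026 × 0.318^0.969 / 5.05^1.673 = 5.026 × 0.3295 / 15.02 = 0.1103 d⁻¹.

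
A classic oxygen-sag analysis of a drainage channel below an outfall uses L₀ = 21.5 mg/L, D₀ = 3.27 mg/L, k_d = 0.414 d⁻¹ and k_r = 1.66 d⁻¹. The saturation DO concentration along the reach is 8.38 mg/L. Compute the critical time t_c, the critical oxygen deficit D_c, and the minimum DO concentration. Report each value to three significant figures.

t_c = [1/(k_r−k_d)] ln[(k_r/k_d)(1 − D₀(k_r−k_d)/(k_d L₀))]
= [1/(1.66−0.414)] ln[(1.66/0.414)(1 − 3.27×1.246/(0.414×21.5))]
= (1/1.246) ln[4.010 × 0.5423] = 0.8026 × ln(2.174) = 0.8026 × 0.7767 = 0.6233 d.
D_c = (k_d/k_r) L₀ e^(−k_d t_c) = (0.414/1.66) × 21.5 × e^(−0.414×0.6233) = 0.2494 × 21.5 × 0.7725 = 4.142 mg/L.
Minimum DO = C_s − D_c = 8.38 − 4.142 = 4.238 mg/L.

t_c ≈ 0.623 d; D_c ≈ 4.14 mg/L; min DO ≈ 4.24 mg/L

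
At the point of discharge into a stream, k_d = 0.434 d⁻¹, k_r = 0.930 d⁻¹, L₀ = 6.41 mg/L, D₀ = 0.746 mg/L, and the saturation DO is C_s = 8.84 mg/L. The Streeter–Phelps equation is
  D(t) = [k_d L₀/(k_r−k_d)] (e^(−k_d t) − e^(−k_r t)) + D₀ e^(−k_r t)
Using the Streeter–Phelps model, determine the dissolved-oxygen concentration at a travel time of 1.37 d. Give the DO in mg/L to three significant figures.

k_d L₀/(k_r−k_d) = 0.434×6.41/(0.930−0.434) = 2.782/0.4960 = 5.609 mg/L.
e^(−k_d t) = e^(−0.434×1.370) = 0.5518; e^(−k_r t) = e^(−0.930×1.370) = 0.2797.
D = 5.609 × (0.5518 − 0.2797) + 0.746 × 0.2797 = 1.526 + 0.2086 = 1.735 mg/L.
DO = C_s − D = 8.84 − 1.735 = 7.105 mg/L.

DO ≈ 7.11 mg/L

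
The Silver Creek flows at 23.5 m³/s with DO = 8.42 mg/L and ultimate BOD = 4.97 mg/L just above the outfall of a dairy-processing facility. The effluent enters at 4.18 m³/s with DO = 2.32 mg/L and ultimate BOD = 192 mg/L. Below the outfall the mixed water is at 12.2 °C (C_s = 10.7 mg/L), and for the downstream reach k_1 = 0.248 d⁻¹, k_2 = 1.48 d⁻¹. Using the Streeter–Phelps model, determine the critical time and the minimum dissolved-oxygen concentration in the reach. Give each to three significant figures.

Mixed DO = (23.5×8.42 + 4.18×2.32)/(23.5+4.18) = 207.6/27.68 = 7.499 mg/L.
Mixed L₀ = (23.5×4.97 + 4.18×192)/(27.68) = 919.4/27.68 = 33.21 mg/L.
Initial deficit D₀ = C_s − DO₀ = 10.7 − 7.499 = 3.201 mg/L.
t_c = (1/1.232) ln[(1.48/0.248)(1 − 3.201×1.232/(0.248×33.21))] = 0.8117 × ln(3.110) = 0.9211 d.
D_c = (0.248/1.48) × 33.21 × e^(−0.248×0.9211) = 0.1676 × 33.21 × 0.7958 = 4.429 mg/L.
Minimum DO = 10.7 − 4.429 = 6.271 mg/L.

t_c ≈ 0.921 d; minimum DO ≈ 6.27 mg/L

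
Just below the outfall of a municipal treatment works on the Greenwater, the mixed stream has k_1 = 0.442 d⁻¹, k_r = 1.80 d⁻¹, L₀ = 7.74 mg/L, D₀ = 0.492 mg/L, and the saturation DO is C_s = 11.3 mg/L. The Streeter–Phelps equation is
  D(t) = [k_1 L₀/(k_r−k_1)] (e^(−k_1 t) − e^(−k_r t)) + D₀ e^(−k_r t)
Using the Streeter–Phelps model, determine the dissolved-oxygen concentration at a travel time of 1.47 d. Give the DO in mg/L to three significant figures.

k_1 L₀/(k_r−k_1) = 0.442×7.74/(1.80−0.442) = 3.421/1.358 = 2.519 mg/L.
e^(−k_1 t) = e^(−0.442×1.470) = 0.5222; e^(−k_r t) = e^(−1.80×1.470) = 0.07093.
D = 2.519 × (0.5222 − 0.07093) + 0.492 × 0.07093 = 1.137 + 0.03490 = 1.172 mg/L.
DO = C_s − D = 11.3 − 1.172 = 10.13 mg/L.

DO ≈ 10.1 mg/L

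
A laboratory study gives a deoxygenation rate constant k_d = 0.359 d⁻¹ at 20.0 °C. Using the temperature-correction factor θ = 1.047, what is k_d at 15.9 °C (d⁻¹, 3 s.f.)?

k_d(T₂) = k_d(T₁) · θ^(T₂−T₁) = 0.359 × 1.047^(15.9−20.0)
= 0.359 × 1.047^-4.10 = 0.359 × 0.8284 = 0.2974 d⁻¹.

k_d ≈ 0.297 d⁻¹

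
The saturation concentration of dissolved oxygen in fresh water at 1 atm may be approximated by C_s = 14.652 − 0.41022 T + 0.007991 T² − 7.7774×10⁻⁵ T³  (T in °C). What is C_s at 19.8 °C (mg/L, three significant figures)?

C_s ≈ 9.06 mg/L

C_s = 14.652 − 0.41022×19.8 + 0.007991×19.8² − 7.7774×10⁻⁵×19.8³ = 9.059 mg/L.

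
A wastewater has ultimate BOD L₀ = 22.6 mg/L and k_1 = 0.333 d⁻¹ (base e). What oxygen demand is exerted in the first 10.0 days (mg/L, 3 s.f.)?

y_t = L₀(1 − e^(−k_1 t)) = 22.6 × (1 − e^(−0.333×10.0))
= 22.6 × (1 − 0.03579) = 22.6 × 0.9642 = 21.79 mg/L.

y ≈ 21.8 mg/L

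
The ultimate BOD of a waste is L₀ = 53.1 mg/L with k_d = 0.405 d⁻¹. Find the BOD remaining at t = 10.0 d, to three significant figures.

L ≈ 0.925 mg/L

L_t = L₀ e^(−k_d t) = 53.1 × e^(−0.405×10.0) = 53.1 × 0.01742 = 0.9251 mg/L.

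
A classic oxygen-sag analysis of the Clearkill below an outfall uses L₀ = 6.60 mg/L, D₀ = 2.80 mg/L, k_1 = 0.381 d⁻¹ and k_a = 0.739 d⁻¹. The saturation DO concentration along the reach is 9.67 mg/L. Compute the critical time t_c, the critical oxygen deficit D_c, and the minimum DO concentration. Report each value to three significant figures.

t_c = [1/(k_a−k_1)] ln[(k_a/k_1)(1 − D₀(k_a−k_1)/(k_1 L₀))]
= [1/(0.739−0.381)] ln[(0.739/0.381)(1 − 2.80×0.3580/(0.381×6.60))]
= (1/0.3580) ln[1.940 × 0.6014] = 2.793 × ln(1.166) = 2.793 × 0.1540 = 0.4300 d.
L(t_c) = L₀ e^(−k_1 t_c) = 6.60 × 0.8489 = 5.603 mg/L, and at the critical point k_a D_c = k_1 L, so D_c = (0.381/0.739) × 5.603 = 2.888 mg/L.
Minimum DO = C_s − D_c = 9.67 − 2.888 = 6.782 mg/L.

t_c ≈ 0.430 d; D_c ≈ 2.89 mg/L; min DO ≈ 6.78 mg/L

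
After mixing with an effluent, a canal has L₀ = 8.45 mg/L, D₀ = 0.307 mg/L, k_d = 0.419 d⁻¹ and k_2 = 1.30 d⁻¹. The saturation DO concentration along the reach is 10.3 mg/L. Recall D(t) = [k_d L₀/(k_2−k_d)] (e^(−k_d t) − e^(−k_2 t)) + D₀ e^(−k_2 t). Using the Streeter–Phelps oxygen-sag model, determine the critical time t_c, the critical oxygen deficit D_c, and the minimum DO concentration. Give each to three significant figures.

t_c ≈ 1.19 d; D_c ≈ 1.65 mg/L; min DO ≈ 8.65 mg/L

With k_2/k_d = 3.103 and 1 − D₀(k_2−k_d)/(k_d L₀) = 0.9236,
t_c = ln(3.103 × 0.9236) / (1.30 − 0.419) = ln(2.866) / 0.8810 = 1.053/0.8810 = 1.195 d.
D_c = (k_d/k_2) L₀ e^(−k_d t_c) = (0.419/1.30) × 8.45 × e^(−0.419×1.195) = 0.3223 × 8.45 × 0.6061 = 1.651 mg/L.
Minimum DO = C_s − D_c = 10.3 − 1.651 = 8.649 mg/L.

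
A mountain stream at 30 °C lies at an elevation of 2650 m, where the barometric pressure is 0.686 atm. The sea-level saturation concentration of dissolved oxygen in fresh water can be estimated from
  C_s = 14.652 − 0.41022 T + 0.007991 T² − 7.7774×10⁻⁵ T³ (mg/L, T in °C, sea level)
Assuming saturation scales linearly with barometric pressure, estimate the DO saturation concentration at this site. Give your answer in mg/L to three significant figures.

At sea level: C_s = 14.652 − 0.41022×30 + 0.007991×30² − 7.7774×10⁻⁵×30³ = 7.437 mg/L.
Pressure correction: C_s' = 7.437 × 0.686 = 5.102 mg/L.

C_s ≈ 5.10 mg/L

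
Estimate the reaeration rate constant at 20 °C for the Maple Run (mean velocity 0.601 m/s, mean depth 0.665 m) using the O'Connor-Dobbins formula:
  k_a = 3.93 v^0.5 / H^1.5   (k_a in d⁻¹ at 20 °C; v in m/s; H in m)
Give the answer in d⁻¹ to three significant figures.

k_a ≈ 5.62 d⁻¹

k_a = 3.93 × 0.601^0.5 / 0.665^1.5 = 3.93 × 0.7752 / 0.5423 = 5.618 d⁻¹.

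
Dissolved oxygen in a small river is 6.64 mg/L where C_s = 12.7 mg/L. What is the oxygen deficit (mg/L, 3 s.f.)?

D = C_s − C = 12.7 − 6.64 = 6.06 mg/L.

D ≈ 6.06 mg/L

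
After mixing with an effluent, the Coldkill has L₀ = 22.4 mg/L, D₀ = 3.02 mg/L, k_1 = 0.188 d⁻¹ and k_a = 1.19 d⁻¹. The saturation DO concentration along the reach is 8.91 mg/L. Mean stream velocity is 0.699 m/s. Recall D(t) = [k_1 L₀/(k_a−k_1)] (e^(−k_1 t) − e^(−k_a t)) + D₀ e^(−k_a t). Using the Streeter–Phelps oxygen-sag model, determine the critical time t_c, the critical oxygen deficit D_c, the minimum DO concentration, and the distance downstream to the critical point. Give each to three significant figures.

t_c ≈ 0.576 d; D_c ≈ 3.18 mg/L; min DO ≈ 5.73 mg/L; x_c ≈ 34.8 km

t_c = [1/(k_a−k_1)] ln[(k_a/k_1)(1 − D₀(k_a−k_1)/(k_1 L₀))]
= [1/(1.19−0.188)] ln[(1.19/0.188)(1 − 3.02×1.002/(0.188×22.4))]
= (1/1.002) ln[6.330 × 0.2814] = 0.9980 × ln(1.781) = 0.9980 × 0.5774 = 0.5762 d.
D_c = (k_1/k_a) L₀ e^(−k_1 t_c) = (0.188/1.19) × 22.4 × e^(−0.188×0.5762) = 0.1580 × 22.4 × 0.8973 = 3.175 mg/L.
Minimum DO = C_s − D_c = 8.91 − 3.175 = 5.735 mg/L.
x_c = v t_c = 0.699 m/s × 0.5762 d × 86400 s/d = 34800 m ≈ 34.8 km.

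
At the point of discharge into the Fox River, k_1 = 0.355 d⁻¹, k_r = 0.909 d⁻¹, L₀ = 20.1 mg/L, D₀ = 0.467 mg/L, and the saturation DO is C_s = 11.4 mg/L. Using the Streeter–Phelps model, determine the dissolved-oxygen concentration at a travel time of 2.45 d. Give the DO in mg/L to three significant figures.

k_1 L₀/(k_r−k_1) = 0.355×20.1/(0.909−0.355) = 7.136/0.5540 = 12.88 mg/L.
e^(−k_1 t) = e^(−0.355×2.450) = 0.4191; e^(−k_r t) = e^(−0.909×2.450) = 0.1078.
D = 12.88 × (0.4191 − 0.1078) + 0.467 × 0.1078 = 4.008 + 0.05036 = 4.059 mg/L.
DO = C_s − D = 11.4 − 4.059 = 7.341 mg/L.

DO ≈ 7.34 mg/L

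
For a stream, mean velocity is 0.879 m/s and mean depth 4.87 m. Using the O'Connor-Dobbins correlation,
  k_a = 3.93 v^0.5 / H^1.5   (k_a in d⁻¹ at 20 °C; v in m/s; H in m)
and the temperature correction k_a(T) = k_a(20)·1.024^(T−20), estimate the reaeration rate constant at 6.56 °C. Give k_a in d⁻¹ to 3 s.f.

k_a ≈ 0.249 d⁻¹

k_a(20) = 3.93 × 0.879^0.5 / 4.87^1.5 = 3.93 × 0.9375 / 10.75 = 0.3428 d⁻¹.
k_a(6.56) = 0.3428 × 1.024^(6.56−20) = 0.3428 × 0.7271 = 0.2493 d⁻¹.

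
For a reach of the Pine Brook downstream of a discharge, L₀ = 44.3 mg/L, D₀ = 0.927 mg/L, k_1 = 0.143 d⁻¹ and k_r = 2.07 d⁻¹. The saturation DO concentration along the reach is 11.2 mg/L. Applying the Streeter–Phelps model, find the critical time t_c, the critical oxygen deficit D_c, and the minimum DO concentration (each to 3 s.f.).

At the critical point dD/dt = 0, so k_1 L₀ e^(−k_1 t) = k_r D. Substituting D(t) from the Streeter–Phelps equation and solving for t gives
t_c = ln[(k_r/k_1)(1 − D₀(k_r−k_1)/(k_1 L₀))] / (k_r−k_1).
Here k_r−k_1 = 1.927 d⁻¹ and 1 − D₀(k_r−k_1)/(k_1 L₀) = 1 − 0.927×1.927/(0.143×44.3) = 0.7180, so
t_c = ln(14.48 × 0.7180) / 1.927 = 2.341 / 1.927 = 1.215 d.
D_c = (k_1/k_r) L₀ e^(−k_1 t_c) = (0.143/2.07) × 44.3 × e^(−0.143×1.215) = 0.06908 × 44.3 × 0.8405 = 2.572 mg/L.
Minimum DO = C_s − D_c = 11.2 − 2.572 = 8.628 mg/L.

t_c ≈ 1.21 d; D_c ≈ 2.57 mg/L; min DO ≈ 8.63 mg/L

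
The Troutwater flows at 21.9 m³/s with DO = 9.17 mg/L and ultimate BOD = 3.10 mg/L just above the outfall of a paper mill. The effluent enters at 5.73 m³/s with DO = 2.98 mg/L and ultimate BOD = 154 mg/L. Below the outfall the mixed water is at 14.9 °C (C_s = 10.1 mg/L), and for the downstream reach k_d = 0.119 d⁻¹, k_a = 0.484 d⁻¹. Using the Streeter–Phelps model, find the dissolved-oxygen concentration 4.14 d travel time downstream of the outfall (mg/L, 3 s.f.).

Mixed DO = (21.9×9.17 + 5.73×2.98)/(21.9+5.73) = 217.9/27.63 = 7.886 mg/L.
Mixed L₀ = (21.9×3.10 + 5.73×154)/(27.63) = 950.3/27.63 = 34.39 mg/L.
Initial deficit D₀ = C_s − DO₀ = 10.1 − 7.886 = 2.214 mg/L.
D(4.14) = [0.119×34.39/(0.484−0.119)](e^(−0.119×4.14) − e^(−0.484×4.14)) + 2.214 e^(−0.484×4.14)
= 11.21 × (0.6110 − 0.1348) + 2.214 × 0.1348 = 5.638 mg/L.
DO = 10.1 − 5.638 = 4.462 mg/L.

DO ≈ 4.46 mg/L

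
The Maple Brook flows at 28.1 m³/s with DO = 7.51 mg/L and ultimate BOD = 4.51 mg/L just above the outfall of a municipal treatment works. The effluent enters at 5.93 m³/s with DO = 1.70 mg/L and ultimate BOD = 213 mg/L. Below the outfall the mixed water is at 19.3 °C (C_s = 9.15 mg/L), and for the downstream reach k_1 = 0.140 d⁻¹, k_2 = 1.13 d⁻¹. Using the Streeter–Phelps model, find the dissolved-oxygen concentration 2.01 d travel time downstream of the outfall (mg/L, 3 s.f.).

DO ≈ 5.11 mg/L

Mixed DO = (28.1×7.51 + 5.93×1.70)/(28.1+5.93) = 221.1/34.03 = 6.498 mg/L.
Mixed L₀ = (28.1×4.51 + 5.93×213)/(34.03) = 1390/34.03 = 40.84 mg/L.
Initial deficit D₀ = C_s − DO₀ = 9.15 − 6.498 = 2.652 mg/L.
D(2.01) = [0.140×40.84/(1.13−0.140)](e^(−0.140×2.01) − e^(−1.13×2.01)) + 2.652 e^(−1.13×2.01)
= 5.776 × (0.7547 − 0.1032) + 2.652 × 0.1032 = 4.037 mg/L.
DO = 9.15 − 4.037 = 5.113 mg/L.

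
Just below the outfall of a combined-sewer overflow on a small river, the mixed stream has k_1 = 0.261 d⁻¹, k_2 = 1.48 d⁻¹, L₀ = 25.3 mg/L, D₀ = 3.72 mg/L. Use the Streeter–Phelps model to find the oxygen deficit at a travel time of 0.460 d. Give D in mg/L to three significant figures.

D ≈ 3.95 mg/L

k_1 L₀/(k_2−k_1) = 0.261×25.3/(1.48−0.261) = 6.603/1.219 = 5.417 mg/L.
e^(−k_1 t) = e^(−0.261×0.4600) = 0.8869; e^(−k_2 t) = e^(−1.48×0.4600) = 0.5062.
D = 5.417 × (0.8869 − 0.5062) + 3.72 × 0.5062 = 2.062 + 1.883 = 3.945 mg/L.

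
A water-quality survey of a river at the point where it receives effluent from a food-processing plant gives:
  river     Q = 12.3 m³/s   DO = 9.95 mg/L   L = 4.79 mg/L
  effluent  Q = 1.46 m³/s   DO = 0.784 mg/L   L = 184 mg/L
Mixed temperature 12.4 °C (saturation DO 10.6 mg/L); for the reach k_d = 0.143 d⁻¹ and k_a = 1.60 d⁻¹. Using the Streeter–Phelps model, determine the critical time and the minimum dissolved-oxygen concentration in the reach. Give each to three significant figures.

t_c ≈ 0.844 d; minimum DO ≈ 8.71 mg/L

Mixed DO = (12.3×9.95 + 1.46×0.784)/(12.3+1.46) = 123.5/13.76 = 8.977 mg/L.
Mixed L₀ = (12.3×4.79 + 1.46×184)/(13.76) = 327.6/13.76 = 23.81 mg/L.
Initial deficit D₀ = C_s − DO₀ = 10.6 − 8.977 = 1.623 mg/L.
t_c = (1/1.457) ln[(1.60/0.143)(1 − 1.623×1.457/(0.143×23.81))] = 0.6863 × ln(3.418) = 0.8437 d.
D_c = (0.143/1.60) × 23.81 × e^(−0.143×0.8437) = 0.08937 × 23.81 × 0.8864 = 1.886 mg/L.
Minimum DO = 10.6 − 1.886 = 8.714 mg/L.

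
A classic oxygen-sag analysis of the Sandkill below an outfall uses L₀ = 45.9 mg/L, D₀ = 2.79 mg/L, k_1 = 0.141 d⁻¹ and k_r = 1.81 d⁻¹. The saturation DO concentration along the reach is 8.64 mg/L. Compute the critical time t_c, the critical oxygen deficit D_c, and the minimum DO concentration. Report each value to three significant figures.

t_c ≈ 0.768 d; D_c ≈ 3.21 mg/L; min DO ≈ 5.43 mg/L

At the critical point dD/dt = 0, so k_1 L₀ e^(−k_1 t) = k_r D. Substituting D(t) from the Streeter–Phelps equation and solving for t gives
t_c = ln[(k_r/k_1)(1 − D₀(k_r−k_1)/(k_1 L₀))] / (k_r−k_1).
Here k_r−k_1 = 1.669 d⁻¹ and 1 − D₀(k_r−k_1)/(k_1 L₀) = 1 − 2.79×1.669/(0.141×45.9) = 0.2805, so
t_c = ln(12.84 × 0.2805) / 1.669 = 1.281 / 1.669 = 0.7676 d.
D_c = (k_1/k_r) L₀ e^(−k_1 t_c) = (0.141/1.81) × 45.9 × e^(−0.141×0.7676) = 0.07790 × 45.9 × 0.8974 = 3.209 mg/L.
Minimum DO = C_s − D_c = 8.64 − 3.209 = 5.431 mg/L.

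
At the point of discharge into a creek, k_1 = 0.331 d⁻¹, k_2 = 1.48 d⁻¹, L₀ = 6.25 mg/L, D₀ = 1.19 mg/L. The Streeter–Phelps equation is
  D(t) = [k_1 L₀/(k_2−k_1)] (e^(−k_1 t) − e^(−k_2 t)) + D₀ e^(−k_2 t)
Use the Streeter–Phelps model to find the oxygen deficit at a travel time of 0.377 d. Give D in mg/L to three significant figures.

k_1 L₀/(k_2−k_1) = 0.331×6.25/(1.48−0.331) = 2.069/1.149 = 1.800 mg/L.
e^(−k_1 t) = e^(−0.331×0.3770) = 0.8827; e^(−k_2 t) = e^(−1.48×0.3770) = 0.5724.
D = 1.800 × (0.8827 − 0.5724) + 1.19 × 0.5724 = 0.5587 + 0.6811 = 1.240 mg/L.

D ≈ 1.24 mg/L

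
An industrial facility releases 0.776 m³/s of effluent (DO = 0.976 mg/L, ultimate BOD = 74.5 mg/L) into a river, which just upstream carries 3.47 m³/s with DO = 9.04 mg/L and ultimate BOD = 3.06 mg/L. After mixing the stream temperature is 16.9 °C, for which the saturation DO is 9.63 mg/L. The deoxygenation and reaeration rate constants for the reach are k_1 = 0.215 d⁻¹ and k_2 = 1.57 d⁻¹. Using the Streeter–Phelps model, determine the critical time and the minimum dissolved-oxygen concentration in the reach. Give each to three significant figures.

t_c ≈ 0.253 d; minimum DO ≈ 7.54 mg/L

Mixed DO = (3.47×9.04 + 0.776×0.976)/(3.47+0.776) = 32.13/4.246 = 7.566 mg/L.
Mixed L₀ = (3.47×3.06 + 0.776×74.5)/(4.246) = 68.43/4.246 = 16.12 mg/L.
Initial deficit D₀ = C_s − DO₀ = 9.63 − 7.566 = 2.064 mg/L.
t_c = (1/1.355) ln[(1.57/0.215)(1 − 2.064×1.355/(0.215×16.12))] = 0.7380 × ln(1.409) = 0.2531 d.
D_c = (0.215/1.57) × 16.12 × e^(−0.215×0.2531) = 0.1369 × 16.12 × 0.9470 = 2.090 mg/L.
Minimum DO = 9.63 − 2.090 = 7.540 mg/L.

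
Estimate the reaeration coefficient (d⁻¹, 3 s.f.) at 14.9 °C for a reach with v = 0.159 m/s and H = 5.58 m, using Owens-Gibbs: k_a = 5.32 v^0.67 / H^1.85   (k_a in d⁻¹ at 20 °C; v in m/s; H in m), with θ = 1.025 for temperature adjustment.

k_a ≈ 0.0569 d⁻¹

k_a(20) = 5.32 × 0.159^0.67 / 5.58^1.85 = 5.32 × 0.2917 / 24.06 = 0.06450 d⁻¹.
k_a(14.9) = 0.06450 × 1.025^(14.9−20) = 0.06450 × 0.8817 = 0.05687 d⁻¹.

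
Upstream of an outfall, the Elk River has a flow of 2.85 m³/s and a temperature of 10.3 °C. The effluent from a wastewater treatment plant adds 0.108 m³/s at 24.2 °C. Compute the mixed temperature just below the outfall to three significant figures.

Flow-weighted mixing: C = (Q_r C_r + Q_w C_w)/(Q_r + Q_w)
= (2.85×10.3 + 0.108×24.2)/(2.85 + 0.108) = 31.97/2.958 = 10.81 °C.

10.8 °C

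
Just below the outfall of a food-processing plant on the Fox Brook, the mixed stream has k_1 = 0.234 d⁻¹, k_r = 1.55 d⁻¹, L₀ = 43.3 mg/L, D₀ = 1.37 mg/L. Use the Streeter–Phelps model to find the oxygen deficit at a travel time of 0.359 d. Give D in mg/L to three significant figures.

k_1 L₀/(k_r−k_1) = 0.234×43.3/(1.55−0.234) = 10.13/1.316 = 7.699 mg/L.
e^(−k_1 t) = e^(−0.234×0.3590) = 0.9194; e^(−k_r t) = e^(−1.55×0.3590) = 0.5732.
D = 7.699 × (0.9194 − 0.5732) + 1.37 × 0.5732 = 2.665 + 0.7853 = 3.451 mg/L.

D ≈ 3.45 mg/L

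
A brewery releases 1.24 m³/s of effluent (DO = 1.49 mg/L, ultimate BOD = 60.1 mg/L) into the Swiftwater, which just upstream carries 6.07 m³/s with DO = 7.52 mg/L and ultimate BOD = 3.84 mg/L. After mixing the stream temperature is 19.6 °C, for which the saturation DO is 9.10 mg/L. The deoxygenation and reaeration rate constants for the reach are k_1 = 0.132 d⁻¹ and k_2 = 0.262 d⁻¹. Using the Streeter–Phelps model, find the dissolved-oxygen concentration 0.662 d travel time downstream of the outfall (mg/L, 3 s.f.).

Mixed DO = (6.07×7.52 + 1.24×1.49)/(6.07+1.24) = 47.49/7.310 = 6.497 mg/L.
Mixed L₀ = (6.07×3.84 + 1.24×60.1)/(7.310) = 97.83/7.310 = 13.38 mg/L.
Initial deficit D₀ = C_s − DO₀ = 9.10 − 6.497 = 2.603 mg/L.
D(0.662) = [0.132×13.38/(0.262−0.132)](e^(−0.132×0.662) − e^(−0.262×0.662)) + 2.603 e^(−0.262×0.662)
= 13.59 × (0.9163 − 0.8408) + 2.603 × 0.8408 = 3.215 mg/L.
DO = 9.10 − 3.215 = 5.885 mg/L.

DO ≈ 5.88 mg/L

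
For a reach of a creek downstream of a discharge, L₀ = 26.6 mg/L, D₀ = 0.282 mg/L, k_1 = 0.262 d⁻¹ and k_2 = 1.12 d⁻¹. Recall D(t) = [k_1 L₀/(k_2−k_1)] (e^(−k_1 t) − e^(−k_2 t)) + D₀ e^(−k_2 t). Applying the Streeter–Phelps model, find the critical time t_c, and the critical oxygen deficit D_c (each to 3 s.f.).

t_c ≈ 1.65 d; D_c ≈ 4.04 mg/L

With k_2/k_1 = 4.275 and 1 − D₀(k_2−k_1)/(k_1 L₀) = 0.9653,
t_c = ln(4.275 × 0.9653) / (1.12 − 0.262) = ln(4.126) / 0.8580 = 1.417/0.8580 = 1.652 d.
L(t_c) = L₀ e^(−k_1 t_c) = 26.6 × 0.6487 = 17.25 mg/L, and at the critical point k_2 D_c = k_1 L, so D_c = (0.262/1.12) × 17.25 = 4.036 mg/L.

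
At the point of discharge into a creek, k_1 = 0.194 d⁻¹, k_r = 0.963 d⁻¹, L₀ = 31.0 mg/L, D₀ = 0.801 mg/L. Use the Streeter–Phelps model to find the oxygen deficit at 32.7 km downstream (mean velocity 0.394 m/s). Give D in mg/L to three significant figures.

D ≈ 3.71 mg/L

Travel time t = x/v = 32.7 km / (0.394 m/s) = 32700 m / 0.394 m/s = 82990 s = 0.9606 d.
k_1 L₀/(k_r−k_1) = 0.194×31.0/(0.963−0.194) = 6.014/0.7690 = 7.821 mg/L.
e^(−k_1 t) = e^(−0.194×0.9606) = 0.8300; e^(−k_r t) = e^(−0.963×0.9606) = 0.3965.
D = 7.821 × (0.8300 − 0.3965) + 0.801 × 0.3965 = 3.390 + 0.3176 = 3.708 mg/L.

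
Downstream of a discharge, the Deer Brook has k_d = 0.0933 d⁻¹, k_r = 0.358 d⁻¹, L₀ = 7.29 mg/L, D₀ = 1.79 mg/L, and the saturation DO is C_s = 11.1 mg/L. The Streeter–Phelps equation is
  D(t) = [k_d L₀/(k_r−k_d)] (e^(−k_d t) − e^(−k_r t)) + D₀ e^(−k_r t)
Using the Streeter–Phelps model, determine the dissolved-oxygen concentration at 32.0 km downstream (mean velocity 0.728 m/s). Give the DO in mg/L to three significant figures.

Travel time t = x/v = 32.0 km / (0.728 m/s) = 32000 m / 0.728 m/s = 43960 s = 0.5088 d.
k_d L₀/(k_r−k_d) = 0.0933×7.29/(0.358−0.0933) = 0.6802/0.2647 = 2.570 mg/L.
e^(−k_d t) = e^(−0.0933×0.5088) = 0.9536; e^(−k_r t) = e^(−0.358×0.5088) = 0.8335.
D = 2.570 × (0.9536 − 0.8335) + 1.79 × 0.8335 = 0.3087 + 1.492 = 1.801 mg/L.
DO = C_s − D = 11.1 − 1.801 = 9.299 mg/L.

DO ≈ 9.30 mg/L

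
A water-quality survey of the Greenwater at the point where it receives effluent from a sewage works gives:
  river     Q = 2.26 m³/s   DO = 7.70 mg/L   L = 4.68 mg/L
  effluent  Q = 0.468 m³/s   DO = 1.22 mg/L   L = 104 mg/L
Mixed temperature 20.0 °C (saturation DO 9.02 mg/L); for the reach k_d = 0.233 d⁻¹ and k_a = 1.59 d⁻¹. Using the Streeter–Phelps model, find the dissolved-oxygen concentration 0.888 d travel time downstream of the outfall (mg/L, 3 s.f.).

Mixed DO = (2.26×7.70 + 0.468×1.22)/(2.26+0.468) = 17.97/2.728 = 6.588 mg/L.
Mixed L₀ = (2.26×4.68 + 0.468×104)/(2.728) = 59.25/2.728 = 21.72 mg/L.
Initial deficit D₀ = C_s − DO₀ = 9.02 − 6.588 = 2.432 mg/L.
D(0.888) = [0.233×21.72/(1.59−0.233)](e^(−0.233×0.888) − e^(−1.59×0.888)) + 2.432 e^(−1.59×0.888)
= 3.729 × (0.8131 − 0.2437) + 2.432 × 0.2437 = 2.716 mg/L.
DO = 9.02 − 2.716 = 6.304 mg/L.

DO ≈ 6.30 mg/L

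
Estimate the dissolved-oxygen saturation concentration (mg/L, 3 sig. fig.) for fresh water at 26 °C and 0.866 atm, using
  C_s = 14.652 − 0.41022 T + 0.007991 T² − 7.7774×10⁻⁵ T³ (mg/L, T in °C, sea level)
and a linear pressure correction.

At sea level: C_s = 14.652 − 0.41022×26 + 0.007991×26² − 7.7774×10⁻⁵×26³ = 8.021 mg/L.
Pressure correction: C_s' = 8.021 × 0.866 = 6.946 mg/L.

C_s ≈ 6.95 mg/L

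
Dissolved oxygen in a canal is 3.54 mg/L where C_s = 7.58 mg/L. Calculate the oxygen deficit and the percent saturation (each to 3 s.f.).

D = C_s − C = 7.58 − 3.54 = 4.04 mg/L.
% saturation = 3.54/7.58 × 100 = 46.7 %.

D ≈ 4.04 mg/L; 46.7 % saturation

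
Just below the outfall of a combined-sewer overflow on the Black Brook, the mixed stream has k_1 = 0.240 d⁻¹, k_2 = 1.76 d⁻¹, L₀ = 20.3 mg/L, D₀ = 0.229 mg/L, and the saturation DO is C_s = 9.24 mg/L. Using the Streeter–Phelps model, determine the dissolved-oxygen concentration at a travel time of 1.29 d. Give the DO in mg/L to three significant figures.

k_1 L₀/(k_2−k_1) = 0.240×20.3/(1.76−0.240) = 4.872/1.520 = 3.205 mg/L.
e^(−k_1 t) = e^(−0.240×1.290) = 0.7337; e^(−k_2 t) = e^(−1.76×1.290) = 0.1033.
D = 3.205 × (0.7337 − 0.1033) + 0.229 × 0.1033 = 2.021 + 0.02365 = 2.044 mg/L.
DO = C_s − D = 9.24 − 2.044 = 7.196 mg/L.

DO ≈ 7.20 mg/L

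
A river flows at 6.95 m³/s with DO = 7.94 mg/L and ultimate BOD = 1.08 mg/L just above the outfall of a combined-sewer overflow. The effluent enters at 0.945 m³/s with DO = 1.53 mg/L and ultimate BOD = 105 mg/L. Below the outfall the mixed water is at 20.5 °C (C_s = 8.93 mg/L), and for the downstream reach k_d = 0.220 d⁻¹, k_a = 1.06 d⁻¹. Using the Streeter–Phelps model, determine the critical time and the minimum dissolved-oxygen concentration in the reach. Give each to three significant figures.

t_c ≈ 1.06 d; minimum DO ≈ 6.71 mg/L

Mixed DO = (6.95×7.94 + 0.945×1.53)/(6.95+0.945) = 56.63/7.895 = 7.173 mg/L.
Mixed L₀ = (6.95×1.08 + 0.945×105)/(7.895) = 106.7/7.895 = 13.52 mg/L.
Initial deficit D₀ = C_s − DO₀ = 8.93 − 7.173 = 1.757 mg/L.
t_c = (1/0.8400) ln[(1.06/0.220)(1 − 1.757×0.8400/(0.220×13.52))] = 1.190 × ln(2.427) = 1.055 d.
D_c = (0.220/1.06) × 13.52 × e^(−0.220×1.055) = 0.2075 × 13.52 × 0.7928 = 2.224 mg/L.
Minimum DO = 8.93 − 2.224 = 6.706 mg/L.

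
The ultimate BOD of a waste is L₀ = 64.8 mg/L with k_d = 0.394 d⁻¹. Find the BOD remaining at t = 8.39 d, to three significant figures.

L ≈ 2.38 mg/L

L_t = L₀ e^(−k_d t) = 64.8 × e^(−0.394×8.39) = 64.8 × 0.03667 = 2.377 mg/L.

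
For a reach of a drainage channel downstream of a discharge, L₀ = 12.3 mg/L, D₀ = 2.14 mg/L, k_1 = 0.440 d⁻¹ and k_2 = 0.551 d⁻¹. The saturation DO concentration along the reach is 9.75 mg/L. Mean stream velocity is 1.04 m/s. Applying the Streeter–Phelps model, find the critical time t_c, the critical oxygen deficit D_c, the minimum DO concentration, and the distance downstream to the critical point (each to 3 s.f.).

t_c = [1/(k_2−k_1)] ln[(k_2/k_1)(1 − D₀(k_2−k_1)/(k_1 L₀))]
= [1/(0.551−0.440)] ln[(0.551/0.440)(1 − 2.14×0.1110/(0.440×12.3))]
= (1/0.1110) ln[1.252 × 0.9561] = 9.009 × ln(1.197) = 9.009 × 0.1801 = 1.622 d.
L(t_c) = L₀ e^(−k_1 t_c) = 12.3 × 0.4898 = 6.024 mg/L, and at the critical point k_2 D_c = k_1 L, so D_c = (0.440/0.551) × 6.024 = 4.811 mg/L.
Minimum DO = C_s − D_c = 9.75 − 4.811 = 4.939 mg/L.
x_c = v t_c = 1.04 m/s × 1.622 d × 86400 s/d = 145800 m ≈ 146 km.

t_c ≈ 1.62 d; D_c ≈ 4.81 mg/L; min DO ≈ 4.94 mg/L; x_c ≈ 146 km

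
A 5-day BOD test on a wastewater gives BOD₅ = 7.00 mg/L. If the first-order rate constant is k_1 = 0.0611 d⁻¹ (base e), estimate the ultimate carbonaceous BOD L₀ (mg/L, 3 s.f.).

L₀ ≈ 26.6 mg/L

BOD₅ = L₀(1 − e^(−5k_1)) ⇒ L₀ = BOD₅ / (1 − e^(−5×0.0611))
= 7.00 / (1 − 0.7368) = 7.00 / 0.2632 = 26.59 mg/L.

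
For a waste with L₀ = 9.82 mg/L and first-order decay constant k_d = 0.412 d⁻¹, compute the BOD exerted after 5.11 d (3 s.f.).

y ≈ 8.62 mg/L

y_t = L₀(1 − e^(−k_d t)) = 9.82 × (1 − e^(−0.412×5.11))
= 9.82 × (1 − 0.1218) = 9.82 × 0.8782 = 8.624 mg/L.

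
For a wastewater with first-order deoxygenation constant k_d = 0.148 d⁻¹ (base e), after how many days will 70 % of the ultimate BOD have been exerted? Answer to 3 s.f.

t ≈ 8.13 d

y/L₀ = 1 − e^(−k_d t) = 0.70 ⇒ e^(−k_d t) = 0.300
t = −ln(0.300) / 0.148 = 1.204 / 0.148 = 8.135 d.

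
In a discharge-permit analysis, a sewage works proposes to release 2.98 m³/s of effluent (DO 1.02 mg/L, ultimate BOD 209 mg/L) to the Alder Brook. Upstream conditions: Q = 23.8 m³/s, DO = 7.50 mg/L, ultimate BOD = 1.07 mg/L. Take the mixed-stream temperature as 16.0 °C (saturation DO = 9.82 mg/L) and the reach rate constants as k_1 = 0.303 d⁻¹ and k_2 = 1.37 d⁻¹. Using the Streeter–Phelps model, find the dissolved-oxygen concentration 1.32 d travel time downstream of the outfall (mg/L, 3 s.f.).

Mixed DO = (23.8×7.50 + 2.98×1.02)/(23.8+2.98) = 181.5/26.78 = 6.779 mg/L.
Mixed L₀ = (23.8×1.07 + 2.98×209)/(26.78) = 648.3/26.78 = 24.21 mg/L.
Initial deficit D₀ = C_s − DO₀ = 9.82 − 6.779 = 3.041 mg/L.
D(1.32) = [0.303×24.21/(1.37−0.303)](e^(−0.303×1.32) − e^(−1.37×1.32)) + 3.041 e^(−1.37×1.32)
= 6.874 × (0.6703 − 0.1639) + 3.041 × 0.1639 = 3.980 mg/L.
DO = 9.82 − 3.980 = 5.840 mg/L.

DO ≈ 5.84 mg/L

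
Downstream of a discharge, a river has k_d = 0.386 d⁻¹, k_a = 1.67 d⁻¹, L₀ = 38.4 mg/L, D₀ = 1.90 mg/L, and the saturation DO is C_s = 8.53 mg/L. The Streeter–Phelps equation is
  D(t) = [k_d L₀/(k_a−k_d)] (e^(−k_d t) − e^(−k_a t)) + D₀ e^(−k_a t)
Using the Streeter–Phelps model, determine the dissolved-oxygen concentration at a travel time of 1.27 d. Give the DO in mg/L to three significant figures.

DO ≈ 2.62 mg/L

k_d L₀/(k_a−k_d) = 0.386×38.4/(1.67−0.386) = 14.82/1.284 = 11.54 mg/L.
e^(−k_d t) = e^(−0.386×1.270) = 0.6125; e^(−k_a t) = e^(−1.67×1.270) = 0.1199.
D = 11.54 × (0.6125 − 0.1199) + 1.90 × 0.1199 = 5.686 + 0.2279 = 5.914 mg/L.
DO = C_s − D = 8.53 − 5.914 = 2.616 mg/L.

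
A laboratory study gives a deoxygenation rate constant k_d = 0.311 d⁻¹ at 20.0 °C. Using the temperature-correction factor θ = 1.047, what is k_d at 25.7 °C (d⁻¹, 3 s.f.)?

k_d ≈ 0.404 d⁻¹

k_d(T₂) = k_d(T₁) · θ^(T₂−T₁) = 0.311 × 1.047^(25.7−20.0)
= 0.311 × 1.047^5.70 = 0.311 × 1.299 = 0.4041 d⁻¹.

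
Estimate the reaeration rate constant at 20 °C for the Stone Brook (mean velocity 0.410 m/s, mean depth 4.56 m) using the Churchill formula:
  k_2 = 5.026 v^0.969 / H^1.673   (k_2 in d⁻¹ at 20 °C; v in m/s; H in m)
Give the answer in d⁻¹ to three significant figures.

k_2 ≈ 0.167 d⁻¹

k_2 = 5.026 × 0.410^0.969 / 4.56^1.673 = 5.026 × 0.4215 / 12.66 = 0.1673 d⁻¹.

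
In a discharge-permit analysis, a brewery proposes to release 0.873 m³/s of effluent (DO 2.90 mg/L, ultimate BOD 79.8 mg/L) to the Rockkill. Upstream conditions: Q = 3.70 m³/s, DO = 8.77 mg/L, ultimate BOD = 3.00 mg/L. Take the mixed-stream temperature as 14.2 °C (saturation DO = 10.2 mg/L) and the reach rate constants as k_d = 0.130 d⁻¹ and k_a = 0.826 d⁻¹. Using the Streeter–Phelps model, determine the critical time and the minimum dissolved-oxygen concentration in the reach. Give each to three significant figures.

t_c ≈ 0.525 d; minimum DO ≈ 7.60 mg/L

Mixed DO = (3.70×8.77 + 0.873×2.90)/(3.70+0.873) = 34.98/4.573 = 7.649 mg/L.
Mixed L₀ = (3.70×3.00 + 0.873×79.8)/(4.573) = 80.77/4.573 = 17.66 mg/L.
Initial deficit D₀ = C_s − DO₀ = 10.2 − 7.649 = 2.551 mg/L.
t_c = (1/0.6960) ln[(0.826/0.130)(1 − 2.551×0.6960/(0.130×17.66))] = 1.437 × ln(1.441) = 0.5250 d.
D_c = (0.130/0.826) × 17.66 × e^(−0.130×0.5250) = 0.1574 × 17.66 × 0.9340 = 2.596 mg/L.
Minimum DO = 10.2 − 2.596 = 7.604 mg/L.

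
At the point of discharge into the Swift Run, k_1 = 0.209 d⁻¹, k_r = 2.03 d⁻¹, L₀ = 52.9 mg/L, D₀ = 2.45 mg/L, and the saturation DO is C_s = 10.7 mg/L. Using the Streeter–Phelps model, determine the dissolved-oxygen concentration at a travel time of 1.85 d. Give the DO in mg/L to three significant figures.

k_1 L₀/(k_r−k_1) = 0.209×52.9/(2.03−0.209) = 11.06/1.821 = 6.071 mg/L.
e^(−k_1 t) = e^(−0.209×1.850) = 0.6793; e^(−k_r t) = e^(−2.03×1.850) = 0.02339.
D = 6.071 × (0.6793 − 0.02339) + 2.45 × 0.02339 = 3.983 + 0.05730 = 4.040 mg/L.
DO = C_s − D = 10.7 − 4.040 = 6.660 mg/L.

DO ≈ 6.66 mg/L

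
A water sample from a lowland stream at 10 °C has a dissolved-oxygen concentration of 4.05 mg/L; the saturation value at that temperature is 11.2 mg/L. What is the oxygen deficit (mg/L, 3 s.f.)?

D = C_s − C = 11.2 − 4.05 = 7.15 mg/L.

D ≈ 7.15 mg/L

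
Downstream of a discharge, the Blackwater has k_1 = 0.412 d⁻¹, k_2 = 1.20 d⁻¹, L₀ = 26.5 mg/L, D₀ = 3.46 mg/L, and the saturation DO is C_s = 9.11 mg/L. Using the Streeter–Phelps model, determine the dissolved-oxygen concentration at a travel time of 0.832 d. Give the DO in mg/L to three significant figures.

k_1 L₀/(k_2−k_1) = 0.412×26.5/(1.20−0.412) = 10.92/0.7880 = 13.86 mg/L.
e^(−k_1 t) = e^(−0.412×0.8320) = 0.7098; e^(−k_2 t) = e^(−1.20×0.8320) = 0.3685.
D = 13.86 × (0.7098 − 0.3685) + 3.46 × 0.3685 = 4.729 + 1.275 = 6.004 mg/L.
DO = C_s − D = 9.11 − 6.004 = 3.106 mg/L.

DO ≈ 3.11 mg/L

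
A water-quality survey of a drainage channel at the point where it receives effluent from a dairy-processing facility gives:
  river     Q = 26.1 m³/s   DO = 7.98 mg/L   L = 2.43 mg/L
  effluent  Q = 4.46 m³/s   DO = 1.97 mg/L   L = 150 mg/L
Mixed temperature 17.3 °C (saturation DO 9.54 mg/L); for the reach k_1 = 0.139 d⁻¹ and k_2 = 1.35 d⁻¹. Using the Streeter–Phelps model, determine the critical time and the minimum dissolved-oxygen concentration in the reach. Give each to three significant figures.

Mixed DO = (26.1×7.98 + 4.46×1.97)/(26.1+4.46) = 217.1/30.56 = 7.103 mg/L.
Mixed L₀ = (26.1×2.43 + 4.46×150)/(30.56) = 732.4/30.56 = 23.97 mg/L.
Initial deficit D₀ = C_s − DO₀ = 9.54 − 7.103 = 2.437 mg/L.
t_c = (1/1.211) ln[(1.35/0.139)(1 − 2.437×1.211/(0.139×23.97))] = 0.8258 × ln(1.108) = 0.08464 d.
D_c = (0.139/1.35) × 23.97 × e^(−0.139×0.08464) = 0.1030 × 23.97 × 0.9883 = 2.439 mg/L.
Minimum DO = 9.54 − 2.439 = 7.101 mg/L.

t_c ≈ 0.0846 d; minimum DO ≈ 7.10 mg/L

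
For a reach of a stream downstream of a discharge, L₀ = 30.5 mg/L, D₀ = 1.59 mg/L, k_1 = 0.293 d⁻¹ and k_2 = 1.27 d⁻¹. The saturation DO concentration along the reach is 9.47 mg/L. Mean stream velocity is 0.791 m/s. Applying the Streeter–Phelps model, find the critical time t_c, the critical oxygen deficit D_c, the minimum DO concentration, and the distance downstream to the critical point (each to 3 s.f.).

t_c ≈ 1.31 d; D_c ≈ 4.80 mg/L; min DO ≈ 4.67 mg/L; x_c ≈ 89.2 km

t_c = [1/(k_2−k_1)] ln[(k_2/k_1)(1 − D₀(k_2−k_1)/(k_1 L₀))]
= [1/(1.27−0.293)] ln[(1.27/0.293)(1 − 1.59×0.9770/(0.293×30.5))]
= (1/0.9770) ln[4.334 × 0.8262] = 1.024 × ln(3.581) = 1.024 × 1.276 = 1.306 d.
L(t_c) = L₀ e^(−k_1 t_c) = 30.5 × 0.6821 = 20.80 mg/L, and at the critical point k_2 D_c = k_1 L, so D_c = (0.293/1.27) × 20.80 = 4.800 mg/L.
Minimum DO = C_s − D_c = 9.47 − 4.800 = 4.670 mg/L.
x_c = v t_c = 0.791 m/s × 1.306 d × 86400 s/d = 89230 m ≈ 89.2 km.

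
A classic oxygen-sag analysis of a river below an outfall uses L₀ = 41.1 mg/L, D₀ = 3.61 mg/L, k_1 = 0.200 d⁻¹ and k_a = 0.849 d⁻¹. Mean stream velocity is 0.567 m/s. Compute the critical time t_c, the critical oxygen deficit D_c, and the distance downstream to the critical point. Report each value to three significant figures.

t_c ≈ 1.71 d; D_c ≈ 6.88 mg/L; x_c ≈ 83.8 km

At the critical point dD/dt = 0, so k_1 L₀ e^(−k_1 t) = k_a D. Substituting D(t) from the Streeter–Phelps equation and solving for t gives
t_c = ln[(k_a/k_1)(1 − D₀(k_a−k_1)/(k_1 L₀))] / (k_a−k_1).
Here k_a−k_1 = 0.6490 d⁻¹ and 1 − D₀(k_a−k_1)/(k_1 L₀) = 1 − 3.61×0.6490/(0.200×41.1) = 0.7150, so
t_c = ln(4.245 × 0.7150) / 0.6490 = 1.110 / 0.6490 = 1.711 d.
D_c = (k_1/k_a) L₀ e^(−k_1 t_c) = (0.200/0.849) × 41.1 × e^(−0.200×1.711) = 0.2356 × 41.1 × 0.7103 = 6.877 mg/L.
x_c = v t_c = 0.567 m/s × 1.711 d × 86400 s/d = 83800 m ≈ 83.8 km.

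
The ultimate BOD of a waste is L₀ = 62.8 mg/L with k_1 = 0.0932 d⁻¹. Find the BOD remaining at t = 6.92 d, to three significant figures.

L ≈ 33.0 mg/L

L_t = L₀ e^(−k_1 t) = 62.8 × e^(−0.0932×6.92) = 62.8 × 0.5247 = 32.95 mg/L.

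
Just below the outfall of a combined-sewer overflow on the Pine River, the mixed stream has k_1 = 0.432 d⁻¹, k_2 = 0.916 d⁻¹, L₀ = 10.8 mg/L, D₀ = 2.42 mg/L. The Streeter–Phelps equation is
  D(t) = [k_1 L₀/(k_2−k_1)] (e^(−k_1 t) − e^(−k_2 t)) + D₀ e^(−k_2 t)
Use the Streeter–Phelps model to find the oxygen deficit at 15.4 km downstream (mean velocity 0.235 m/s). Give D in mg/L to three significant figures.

Travel time t = x/v = 15.4 km / (0.235 m/s) = 15400 m / 0.235 m/s = 65530 s = 0.7585 d.
k_1 L₀/(k_2−k_1) = 0.432×10.8/(0.916−0.432) = 4.666/0.4840 = 9.640 mg/L.
e^(−k_1 t) = e^(−0.432×0.7585) = 0.7206; e^(−k_2 t) = e^(−0.916×0.7585) = 0.4992.
D = 9.640 × (0.7206 − 0.4992) + 2.42 × 0.4992 = 2.134 + 1.208 = 3.342 mg/L.

D ≈ 3.34 mg/L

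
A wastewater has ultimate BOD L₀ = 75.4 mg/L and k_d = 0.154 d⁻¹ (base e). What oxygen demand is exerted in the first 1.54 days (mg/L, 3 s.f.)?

y_t = L₀(1 − e^(−k_d t)) = 75.4 × (1 − e^(−0.154×1.54))
= 75.4 × (1 − 0.7889) = 75.4 × 0.2111 = 15.92 mg/L.

y ≈ 15.9 mg/L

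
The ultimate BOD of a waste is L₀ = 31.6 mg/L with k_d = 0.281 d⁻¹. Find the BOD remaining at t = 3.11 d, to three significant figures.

L ≈ 13.2 mg/L

L_t = L₀ e^(−k_d t) = 31.6 × e^(−0.281×3.11) = 31.6 × 0.4173 = 13.19 mg/L.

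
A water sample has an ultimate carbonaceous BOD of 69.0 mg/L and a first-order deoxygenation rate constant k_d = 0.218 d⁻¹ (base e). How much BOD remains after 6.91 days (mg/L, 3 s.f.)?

L_t = L₀ e^(−k_d t) = 69.0 × e^(−0.218×6.91) = 69.0 × 0.2217 = 15.30 mg/L.

L ≈ 15.3 mg/L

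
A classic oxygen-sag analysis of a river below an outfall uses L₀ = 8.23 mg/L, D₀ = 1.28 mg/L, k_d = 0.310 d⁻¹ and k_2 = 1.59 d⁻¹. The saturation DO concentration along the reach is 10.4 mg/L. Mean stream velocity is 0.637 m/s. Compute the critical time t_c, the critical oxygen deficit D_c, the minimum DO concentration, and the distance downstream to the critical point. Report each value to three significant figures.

t_c ≈ 0.474 d; D_c ≈ 1.39 mg/L; min DO ≈ 9.01 mg/L; x_c ≈ 26.1 km

t_c = [1/(k_2−k_d)] ln[(k_2/k_d)(1 − D₀(k_2−k_d)/(k_d L₀))]
= [1/(1.59−0.310)] ln[(1.59/0.310)(1 − 1.28×1.280/(0.310×8.23))]
= (1/1.280) ln[5.129 × 0.3578] = 0.7812 × ln(1.835) = 0.7812 × 0.6072 = 0.4744 d.
L(t_c) = L₀ e^(−k_d t_c) = 8.23 × 0.8632 = 7.105 mg/L, and at the critical point k_2 D_c = k_d L, so D_c = (0.310/1.59) × 7.105 = 1.385 mg/L.
Minimum DO = C_s − D_c = 10.4 − 1.385 = 9.015 mg/L.
x_c = v t_c = 0.637 m/s × 0.4744 d × 86400 s/d = 26110 m ≈ 26.1 km.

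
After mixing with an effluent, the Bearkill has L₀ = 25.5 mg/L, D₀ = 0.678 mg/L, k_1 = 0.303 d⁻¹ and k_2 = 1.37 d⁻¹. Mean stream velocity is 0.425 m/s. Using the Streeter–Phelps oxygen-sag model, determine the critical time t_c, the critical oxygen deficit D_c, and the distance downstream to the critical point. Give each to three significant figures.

t_c ≈ 1.32 d; D_c ≈ 3.78 mg/L; x_c ≈ 48.5 km

With k_2/k_1 = 4.521 and 1 − D₀(k_2−k_1)/(k_1 L₀) = 0.9064,
t_c = ln(4.521 × 0.9064) / (1.37 − 0.303) = ln(4.098) / 1.067 = 1.411/1.067 = 1.322 d.
L(t_c) = L₀ e^(−k_1 t_c) = 25.5 × 0.6699 = 17.08 mg/L, and at the critical point k_2 D_c = k_1 L, so D_c = (0.303/1.37) × 17.08 = 3.778 mg/L.
x_c = v t_c = 0.425 m/s × 1.322 d × 86400 s/d = 48540 m ≈ 48.5 km.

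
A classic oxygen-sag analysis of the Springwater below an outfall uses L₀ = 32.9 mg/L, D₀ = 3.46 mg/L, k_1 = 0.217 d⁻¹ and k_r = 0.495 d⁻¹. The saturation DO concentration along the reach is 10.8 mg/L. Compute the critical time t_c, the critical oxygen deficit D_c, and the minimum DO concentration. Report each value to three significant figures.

t_c ≈ 2.45 d; D_c ≈ 8.48 mg/L; min DO ≈ 2.32 mg/L

At the critical point dD/dt = 0, so k_1 L₀ e^(−k_1 t) = k_r D. Substituting D(t) from the Streeter–Phelps equation and solving for t gives
t_c = ln[(k_r/k_1)(1 − D₀(k_r−k_1)/(k_1 L₀))] / (k_r−k_1).
Here k_r−k_1 = 0.2780 d⁻¹ and 1 − D₀(k_r−k_1)/(k_1 L₀) = 1 − 3.46×0.2780/(0.217×32.9) = 0.8653, so
t_c = ln(2.281 × 0.8653) / 0.2780 = 0.6799 / 0.2780 = 2.446 d.
D_c = (k_1/k_r) L₀ e^(−k_1 t_c) = (0.217/0.495) × 32.9 × e^(−0.217×2.446) = 0.4384 × 32.9 × 0.5882 = 8.483 mg/L.
Minimum DO = C_s − D_c = 10.8 − 8.483 = 2.317 mg/L.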